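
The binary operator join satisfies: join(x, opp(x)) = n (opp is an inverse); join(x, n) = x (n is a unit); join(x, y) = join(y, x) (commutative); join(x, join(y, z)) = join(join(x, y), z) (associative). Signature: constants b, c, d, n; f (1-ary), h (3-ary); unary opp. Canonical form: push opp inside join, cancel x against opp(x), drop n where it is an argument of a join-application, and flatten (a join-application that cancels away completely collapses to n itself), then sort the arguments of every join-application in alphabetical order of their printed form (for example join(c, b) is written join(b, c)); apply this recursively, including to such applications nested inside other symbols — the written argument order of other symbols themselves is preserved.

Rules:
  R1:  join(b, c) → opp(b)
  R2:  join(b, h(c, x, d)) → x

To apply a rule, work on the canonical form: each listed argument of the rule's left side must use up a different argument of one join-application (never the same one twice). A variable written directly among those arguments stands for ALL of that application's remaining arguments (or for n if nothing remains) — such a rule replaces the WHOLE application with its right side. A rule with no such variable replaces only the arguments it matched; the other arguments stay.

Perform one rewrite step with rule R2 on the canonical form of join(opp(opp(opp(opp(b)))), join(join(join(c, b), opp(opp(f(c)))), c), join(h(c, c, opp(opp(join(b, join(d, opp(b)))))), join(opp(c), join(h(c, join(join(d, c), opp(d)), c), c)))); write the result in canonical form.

Canonical form:  join(b, b, c, c, f(c), h(c, c, c), h(c, c, d))
Apply R2:  consuming b, h(c, c, d);  x := c
New term:  join(b, c, c, c, f(c), h(c, c, c))

Answer: join(b, c, c, c, f(c), h(c, c, c))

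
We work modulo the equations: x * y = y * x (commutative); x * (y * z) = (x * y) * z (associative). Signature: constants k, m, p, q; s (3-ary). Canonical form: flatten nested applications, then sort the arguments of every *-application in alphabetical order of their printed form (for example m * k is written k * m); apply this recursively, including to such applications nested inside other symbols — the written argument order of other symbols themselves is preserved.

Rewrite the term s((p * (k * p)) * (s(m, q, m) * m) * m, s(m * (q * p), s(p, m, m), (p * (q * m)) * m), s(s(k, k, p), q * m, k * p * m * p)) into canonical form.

Answer: s(k * m * m * p * p * s(m, q, m), s(m * p * q, s(p, m, m), m * m * p * q), s(s(k, k, p), m * q, k * m * p * p))

Derivation:
Focus inside:  (p * (k * p)) * (s(m, q, m) * m) * m
Flatten:  p * k * p * s(m, q, m) * m * m
Order the arguments:  k * m * m * p * p * s(m, q, m)
Rebuild:  s(k * m * m * p * p * s(m, q, m), s(m * p * q, s(p, m, m), m * m * p * q), s(s(k, k, p), m * q, k * m * p * p))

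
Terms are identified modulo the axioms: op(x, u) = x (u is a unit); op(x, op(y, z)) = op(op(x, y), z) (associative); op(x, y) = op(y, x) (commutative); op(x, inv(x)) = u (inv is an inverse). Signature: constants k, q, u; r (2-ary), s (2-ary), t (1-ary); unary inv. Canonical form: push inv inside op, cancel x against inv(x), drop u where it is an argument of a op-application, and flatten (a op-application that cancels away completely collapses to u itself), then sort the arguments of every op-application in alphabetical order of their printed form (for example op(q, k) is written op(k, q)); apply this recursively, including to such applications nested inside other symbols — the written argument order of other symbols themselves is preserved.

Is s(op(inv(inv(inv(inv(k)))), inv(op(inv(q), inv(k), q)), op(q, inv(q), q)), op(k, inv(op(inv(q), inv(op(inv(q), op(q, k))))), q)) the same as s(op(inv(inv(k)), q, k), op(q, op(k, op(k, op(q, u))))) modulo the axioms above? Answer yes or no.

Left:  s(op(inv(inv(inv(inv(k)))), inv(op(inv(q), inv(k), q)), op(q, inv(q), q)), op(k, inv(op(inv(q), inv(op(inv(q), op(q, k))))), q))
  Focus inside:  op(inv(inv(inv(inv(k)))), inv(op(inv(q), inv(k), q)), op(q, inv(q), q))
  Push inv inside:  distribute inv over op and collapse double inv
  Collect terms:  op(k, k, q)
  Put back:  s(op(k, k, q), op(k, k, q, q))
Right:  s(op(inv(inv(k)), q, k), op(q, op(k, op(k, op(q, u)))))
  Descend into:  op(q, op(k, op(k, op(q, u))))
  Collect:  op(q, q, k, k)
  Sort arguments:  op(k, k, q, q)
  Reassemble:  s(op(k, k, q), op(k, k, q, q))

Answer: yes — both canonical forms are s(op(k, k, q), op(k, k, q, q))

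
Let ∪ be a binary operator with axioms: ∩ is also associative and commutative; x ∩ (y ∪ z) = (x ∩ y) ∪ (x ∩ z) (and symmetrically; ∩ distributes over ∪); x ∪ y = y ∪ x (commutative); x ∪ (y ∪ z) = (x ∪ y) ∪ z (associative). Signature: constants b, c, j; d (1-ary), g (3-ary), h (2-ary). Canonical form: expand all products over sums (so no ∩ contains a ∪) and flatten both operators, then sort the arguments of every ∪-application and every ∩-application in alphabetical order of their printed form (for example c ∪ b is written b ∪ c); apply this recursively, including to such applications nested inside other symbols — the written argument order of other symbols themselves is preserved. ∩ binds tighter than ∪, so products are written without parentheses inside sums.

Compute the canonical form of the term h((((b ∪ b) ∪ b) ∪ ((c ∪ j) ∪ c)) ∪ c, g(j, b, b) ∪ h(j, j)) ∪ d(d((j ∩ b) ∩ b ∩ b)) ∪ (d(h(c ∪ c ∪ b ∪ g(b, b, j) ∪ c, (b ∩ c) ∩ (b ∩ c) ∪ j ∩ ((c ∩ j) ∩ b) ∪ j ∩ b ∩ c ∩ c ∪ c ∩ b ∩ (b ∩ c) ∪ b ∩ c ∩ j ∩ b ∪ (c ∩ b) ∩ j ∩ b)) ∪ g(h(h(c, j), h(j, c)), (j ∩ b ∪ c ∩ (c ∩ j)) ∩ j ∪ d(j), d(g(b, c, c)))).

Distribute:  h(b ∪ b ∪ b ∪ c ∪ c ∪ c ∪ j, g(j, b, b) ∪ h(j, j)) ∪ d(d(b ∩ b ∩ b ∩ j)) ∪ d(h(b ∪ c ∪ c ∪ c ∪ g(b, b, j), b ∩ b ∩ c ∩ c ∪ b ∩ b ∩ c ∩ c ∪ b ∩ b ∩ c ∩ j ∪ b ∩ b ∩ c ∩ j ∪ b ∩ c ∩ c ∩ j ∪ b ∩ c ∩ j ∩ j)) ∪ g(h(h(c, j), h(j, c)), b ∩ j ∩ j ∪ c ∩ c ∩ j ∩ j ∪ d(j), d(g(b, c, c)))
Sort:  d(d(b ∩ b ∩ b ∩ j)) ∪ d(h(b ∪ c ∪ c ∪ c ∪ g(b, b, j), b ∩ b ∩ c ∩ c ∪ b ∩ b ∩ c ∩ c ∪ b ∩ b ∩ c ∩ j ∪ b ∩ b ∩ c ∩ j ∪ b ∩ c ∩ c ∩ j ∪ b ∩ c ∩ j ∩ j)) ∪ g(h(h(c, j), h(j, c)), b ∩ j ∩ j ∪ c ∩ c ∩ j ∩ j ∪ d(j), d(g(b, c, c))) ∪ h(b ∪ b ∪ b ∪ c ∪ c ∪ c ∪ j, g(j, b, b) ∪ h(j, j))

Answer: d(d(b ∩ b ∩ b ∩ j)) ∪ d(h(b ∪ c ∪ c ∪ c ∪ g(b, b, j), b ∩ b ∩ c ∩ c ∪ b ∩ b ∩ c ∩ c ∪ b ∩ b ∩ c ∩ j ∪ b ∩ b ∩ c ∩ j ∪ b ∩ c ∩ c ∩ j ∪ b ∩ c ∩ j ∩ j)) ∪ g(h(h(c, j), h(j, c)), b ∩ j ∩ j ∪ c ∩ c ∩ j ∩ j ∪ d(j), d(g(b, c, c))) ∪ h(b ∪ b ∪ b ∪ c ∪ c ∪ c ∪ j, g(j, b, b) ∪ h(j, j))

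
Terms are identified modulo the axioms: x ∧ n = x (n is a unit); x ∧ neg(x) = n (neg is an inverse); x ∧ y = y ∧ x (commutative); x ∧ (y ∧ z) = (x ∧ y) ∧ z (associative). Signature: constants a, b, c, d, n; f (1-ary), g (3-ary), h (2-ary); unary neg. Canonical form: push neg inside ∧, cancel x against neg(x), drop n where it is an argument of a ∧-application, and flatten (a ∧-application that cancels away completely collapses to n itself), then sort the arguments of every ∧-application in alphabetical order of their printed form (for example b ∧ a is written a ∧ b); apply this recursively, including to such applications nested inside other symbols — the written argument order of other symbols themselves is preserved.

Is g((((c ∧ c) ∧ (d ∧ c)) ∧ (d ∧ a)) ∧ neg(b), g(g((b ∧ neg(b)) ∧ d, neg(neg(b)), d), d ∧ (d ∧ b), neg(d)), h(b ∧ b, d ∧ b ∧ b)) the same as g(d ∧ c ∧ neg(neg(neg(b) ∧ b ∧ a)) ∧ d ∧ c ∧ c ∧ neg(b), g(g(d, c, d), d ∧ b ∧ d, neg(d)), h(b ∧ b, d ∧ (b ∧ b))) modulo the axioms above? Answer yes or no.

Answer: no — g(a ∧ c ∧ c ∧ c ∧ d ∧ d ∧ neg(b), g(g(d, b, d), b ∧ d ∧ d, neg(d)), h(b ∧ b, b ∧ b ∧ d)) vs g(a ∧ c ∧ c ∧ c ∧ d ∧ d ∧ neg(b), g(g(d, c, d), b ∧ d ∧ d, neg(d)), h(b ∧ b, b ∧ b ∧ d))

Derivation:
Left:  g((((c ∧ c) ∧ (d ∧ c)) ∧ (d ∧ a)) ∧ neg(b), g(g((b ∧ neg(b)) ∧ d, neg(neg(b)), d), d ∧ (d ∧ b), neg(d)), h(b ∧ b, d ∧ b ∧ b))
  Focus inside:  (((c ∧ c) ∧ (d ∧ c)) ∧ (d ∧ a)) ∧ neg(b)
  Collect:  c ∧ c ∧ c ∧ d ∧ d ∧ a ∧ neg(b)
  Order the arguments:  a ∧ c ∧ c ∧ c ∧ d ∧ d ∧ neg(b)
  Rebuild:  g(a ∧ c ∧ c ∧ c ∧ d ∧ d ∧ neg(b), g(g(d, b, d), b ∧ d ∧ d, neg(d)), h(b ∧ b, b ∧ b ∧ d))
Right:  g(d ∧ c ∧ neg(neg(neg(b) ∧ b ∧ a)) ∧ d ∧ c ∧ c ∧ neg(b), g(g(d, c, d), d ∧ b ∧ d, neg(d)), h(b ∧ b, d ∧ (b ∧ b)))
  Descend into:  d ∧ c ∧ neg(neg(neg(b) ∧ b ∧ a)) ∧ d ∧ c ∧ c ∧ neg(b)
  Push neg inside:  distribute neg over ∧ and collapse double neg
  Combine occurrences:  d ∧ d ∧ c ∧ c ∧ c ∧ neg(b) ∧ a
  Sort:  a ∧ c ∧ c ∧ c ∧ d ∧ d ∧ neg(b)
  Rebuild:  g(a ∧ c ∧ c ∧ c ∧ d ∧ d ∧ neg(b), g(g(d, c, d), b ∧ d ∧ d, neg(d)), h(b ∧ b, b ∧ b ∧ d))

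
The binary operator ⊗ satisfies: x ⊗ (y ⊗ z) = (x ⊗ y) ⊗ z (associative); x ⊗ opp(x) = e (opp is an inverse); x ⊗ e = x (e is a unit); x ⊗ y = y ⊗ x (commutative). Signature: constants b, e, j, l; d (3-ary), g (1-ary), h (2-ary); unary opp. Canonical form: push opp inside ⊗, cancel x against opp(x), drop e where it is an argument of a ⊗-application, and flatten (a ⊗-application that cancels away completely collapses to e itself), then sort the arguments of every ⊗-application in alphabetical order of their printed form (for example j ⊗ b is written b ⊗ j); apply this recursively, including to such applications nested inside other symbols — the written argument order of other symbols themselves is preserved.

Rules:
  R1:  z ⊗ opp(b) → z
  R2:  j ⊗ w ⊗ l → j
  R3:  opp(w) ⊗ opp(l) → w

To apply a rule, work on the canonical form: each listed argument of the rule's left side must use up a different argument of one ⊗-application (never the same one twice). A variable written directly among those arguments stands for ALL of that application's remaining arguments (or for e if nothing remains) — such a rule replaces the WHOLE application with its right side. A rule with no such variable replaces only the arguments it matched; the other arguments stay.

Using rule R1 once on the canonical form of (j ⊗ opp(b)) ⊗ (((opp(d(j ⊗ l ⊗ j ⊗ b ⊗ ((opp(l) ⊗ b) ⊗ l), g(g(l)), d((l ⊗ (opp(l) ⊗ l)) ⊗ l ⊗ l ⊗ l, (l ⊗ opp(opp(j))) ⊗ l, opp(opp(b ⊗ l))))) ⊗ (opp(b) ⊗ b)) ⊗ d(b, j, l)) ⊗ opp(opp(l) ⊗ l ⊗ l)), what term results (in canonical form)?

Answer: d(b, j, l) ⊗ j ⊗ opp(d(b ⊗ b ⊗ j ⊗ j ⊗ l, g(g(l)), d(l ⊗ l ⊗ l ⊗ l, j ⊗ l ⊗ l, b ⊗ l))) ⊗ opp(l)

Derivation:
Canonical form:  d(b, j, l) ⊗ j ⊗ opp(b) ⊗ opp(d(b ⊗ b ⊗ j ⊗ j ⊗ l, g(g(l)), d(l ⊗ l ⊗ l ⊗ l, j ⊗ l ⊗ l, b ⊗ l))) ⊗ opp(l)
Match R1:  consume opp(b);  z := d(b, j, l) ⊗ j ⊗ opp(d(b ⊗ b ⊗ j ⊗ j ⊗ l, g(g(l)), d(l ⊗ l ⊗ l ⊗ l, j ⊗ l ⊗ l, b ⊗ l))) ⊗ opp(l)
The variable takes the whole remainder — replace the entire application.
New term:  d(b, j, l) ⊗ j ⊗ opp(d(b ⊗ b ⊗ j ⊗ j ⊗ l, g(g(l)), d(l ⊗ l ⊗ l ⊗ l, j ⊗ l ⊗ l, b ⊗ l))) ⊗ opp(l)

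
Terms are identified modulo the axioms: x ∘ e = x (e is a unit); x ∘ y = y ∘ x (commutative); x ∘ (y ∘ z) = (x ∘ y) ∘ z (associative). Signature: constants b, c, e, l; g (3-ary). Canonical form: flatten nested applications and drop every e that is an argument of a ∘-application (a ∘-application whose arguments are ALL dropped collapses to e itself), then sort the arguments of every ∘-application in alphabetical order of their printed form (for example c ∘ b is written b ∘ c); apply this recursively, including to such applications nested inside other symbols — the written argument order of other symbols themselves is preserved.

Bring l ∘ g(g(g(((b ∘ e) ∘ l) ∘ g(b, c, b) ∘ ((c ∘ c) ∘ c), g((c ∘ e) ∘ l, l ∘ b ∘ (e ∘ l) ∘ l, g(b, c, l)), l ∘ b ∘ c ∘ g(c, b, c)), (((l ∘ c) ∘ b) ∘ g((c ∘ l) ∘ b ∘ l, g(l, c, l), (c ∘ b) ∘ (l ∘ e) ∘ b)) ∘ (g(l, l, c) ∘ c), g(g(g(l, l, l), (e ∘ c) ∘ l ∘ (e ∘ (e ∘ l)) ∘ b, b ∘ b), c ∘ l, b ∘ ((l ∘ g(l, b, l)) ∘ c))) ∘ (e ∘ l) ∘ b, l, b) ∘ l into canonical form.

Answer: g(b ∘ g(g(b ∘ c ∘ c ∘ c ∘ g(b, c, b) ∘ l, g(c ∘ l, b ∘ l ∘ l ∘ l, g(b, c, l)), b ∘ c ∘ g(c, b, c) ∘ l), b ∘ c ∘ c ∘ g(b ∘ c ∘ l ∘ l, g(l, c, l), b ∘ b ∘ c ∘ l) ∘ g(l, l, c) ∘ l, g(g(g(l, l, l), b ∘ c ∘ l ∘ l, b ∘ b), c ∘ l, b ∘ c ∘ g(l, b, l) ∘ l)) ∘ l, l, b) ∘ l ∘ l

Derivation:
Simplify inside:  g(g(g(((b ∘ e) ∘ l) ∘ g(b, c, b) ∘ ((c ∘ c) ∘ c), g((c ∘ e) ∘ l, l ∘ b ∘ (e ∘ l) ∘ l, g(b, c, l)), l ∘ b ∘ c ∘ g(c, b, c)), (((l ∘ c) ∘ b) ∘ g((c ∘ l) ∘ b ∘ l, g(l, c, l), (c ∘ b) ∘ (l ∘ e) ∘ b)) ∘ (g(l, l, c) ∘ c), g(g(g(l, l, l), (e ∘ c) ∘ l ∘ (e ∘ (e ∘ l)) ∘ b, b ∘ b), c ∘ l, b ∘ ((l ∘ g(l, b, l)) ∘ c))) ∘ (e ∘ l) ∘ b, l, b)  →  g(b ∘ g(g(b ∘ c ∘ c ∘ c ∘ g(b, c, b) ∘ l, g(c ∘ l, b ∘ l ∘ l ∘ l, g(b, c, l)), b ∘ c ∘ g(c, b, c) ∘ l), b ∘ c ∘ c ∘ g(b ∘ c ∘ l ∘ l, g(l, c, l), b ∘ b ∘ c ∘ l) ∘ g(l, l, c) ∘ l, g(g(g(l, l, l), b ∘ c ∘ l ∘ l, b ∘ b), c ∘ l, b ∘ c ∘ g(l, b, l) ∘ l)) ∘ l, l, b)
Order the arguments:  g(b ∘ g(g(b ∘ c ∘ c ∘ c ∘ g(b, c, b) ∘ l, g(c ∘ l, b ∘ l ∘ l ∘ l, g(b, c, l)), b ∘ c ∘ g(c, b, c) ∘ l), b ∘ c ∘ c ∘ g(b ∘ c ∘ l ∘ l, g(l, c, l), b ∘ b ∘ c ∘ l) ∘ g(l, l, c) ∘ l, g(g(g(l, l, l), b ∘ c ∘ l ∘ l, b ∘ b), c ∘ l, b ∘ c ∘ g(l, b, l) ∘ l)) ∘ l, l, b) ∘ l ∘ l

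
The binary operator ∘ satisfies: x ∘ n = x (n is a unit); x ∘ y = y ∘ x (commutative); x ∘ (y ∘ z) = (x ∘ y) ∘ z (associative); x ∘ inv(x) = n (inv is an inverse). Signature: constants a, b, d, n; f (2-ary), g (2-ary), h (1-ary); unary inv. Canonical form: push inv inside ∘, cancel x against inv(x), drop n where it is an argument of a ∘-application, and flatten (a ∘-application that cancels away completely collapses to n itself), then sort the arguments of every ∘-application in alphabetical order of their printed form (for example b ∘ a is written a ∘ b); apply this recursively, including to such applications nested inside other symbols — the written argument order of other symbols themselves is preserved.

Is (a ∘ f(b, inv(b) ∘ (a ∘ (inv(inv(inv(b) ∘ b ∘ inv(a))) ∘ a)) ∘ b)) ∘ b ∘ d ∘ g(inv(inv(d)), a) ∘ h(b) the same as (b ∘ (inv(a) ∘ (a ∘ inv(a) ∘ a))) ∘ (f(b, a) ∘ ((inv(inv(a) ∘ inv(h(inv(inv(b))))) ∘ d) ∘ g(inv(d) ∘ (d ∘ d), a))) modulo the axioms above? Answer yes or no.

Left:  (a ∘ f(b, inv(b) ∘ (a ∘ (inv(inv(inv(b) ∘ b ∘ inv(a))) ∘ a)) ∘ b)) ∘ b ∘ d ∘ g(inv(inv(d)), a) ∘ h(b)
  Push inv inside:  distribute inv over ∘ and collapse double inv
  Collect:  a ∘ f(b, a) ∘ b ∘ d ∘ g(d, a) ∘ h(b)
  Sort arguments:  a ∘ b ∘ d ∘ f(b, a) ∘ g(d, a) ∘ h(b)
Right:  (b ∘ (inv(a) ∘ (a ∘ inv(a) ∘ a))) ∘ (f(b, a) ∘ ((inv(inv(a) ∘ inv(h(inv(inv(b))))) ∘ d) ∘ g(inv(d) ∘ (d ∘ d), a)))
  Push inv inside:  distribute inv over ∘ and collapse double inv
  Collect:  b ∘ a ∘ f(b, a) ∘ h(b) ∘ d ∘ g(d, a)
  Sort:  a ∘ b ∘ d ∘ f(b, a) ∘ g(d, a) ∘ h(b)

Answer: yes — both canonical forms are a ∘ b ∘ d ∘ f(b, a) ∘ g(d, a) ∘ h(b)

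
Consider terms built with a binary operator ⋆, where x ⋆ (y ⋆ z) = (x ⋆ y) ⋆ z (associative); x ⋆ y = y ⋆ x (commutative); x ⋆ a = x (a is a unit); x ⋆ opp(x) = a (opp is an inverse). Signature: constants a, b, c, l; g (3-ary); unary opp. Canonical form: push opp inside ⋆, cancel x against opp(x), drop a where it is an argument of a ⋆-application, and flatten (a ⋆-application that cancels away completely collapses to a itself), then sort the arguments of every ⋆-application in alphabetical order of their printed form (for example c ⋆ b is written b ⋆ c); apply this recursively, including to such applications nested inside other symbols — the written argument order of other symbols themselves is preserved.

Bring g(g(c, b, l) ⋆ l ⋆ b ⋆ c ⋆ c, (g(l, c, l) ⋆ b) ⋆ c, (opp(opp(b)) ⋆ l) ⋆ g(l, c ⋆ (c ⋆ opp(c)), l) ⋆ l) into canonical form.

Descend into:  (opp(opp(b)) ⋆ l) ⋆ g(l, c ⋆ (c ⋆ opp(c)), l) ⋆ l
Push opp inside:  distribute opp over ⋆ and collapse double opp
Collect terms:  b ⋆ l ⋆ l ⋆ g(l, c, l)
Sort arguments:  b ⋆ g(l, c, l) ⋆ l ⋆ l
Put back:  g(b ⋆ c ⋆ c ⋆ g(c, b, l) ⋆ l, b ⋆ c ⋆ g(l, c, l), b ⋆ g(l, c, l) ⋆ l ⋆ l)

Answer: g(b ⋆ c ⋆ c ⋆ g(c, b, l) ⋆ l, b ⋆ c ⋆ g(l, c, l), b ⋆ g(l, c, l) ⋆ l ⋆ l)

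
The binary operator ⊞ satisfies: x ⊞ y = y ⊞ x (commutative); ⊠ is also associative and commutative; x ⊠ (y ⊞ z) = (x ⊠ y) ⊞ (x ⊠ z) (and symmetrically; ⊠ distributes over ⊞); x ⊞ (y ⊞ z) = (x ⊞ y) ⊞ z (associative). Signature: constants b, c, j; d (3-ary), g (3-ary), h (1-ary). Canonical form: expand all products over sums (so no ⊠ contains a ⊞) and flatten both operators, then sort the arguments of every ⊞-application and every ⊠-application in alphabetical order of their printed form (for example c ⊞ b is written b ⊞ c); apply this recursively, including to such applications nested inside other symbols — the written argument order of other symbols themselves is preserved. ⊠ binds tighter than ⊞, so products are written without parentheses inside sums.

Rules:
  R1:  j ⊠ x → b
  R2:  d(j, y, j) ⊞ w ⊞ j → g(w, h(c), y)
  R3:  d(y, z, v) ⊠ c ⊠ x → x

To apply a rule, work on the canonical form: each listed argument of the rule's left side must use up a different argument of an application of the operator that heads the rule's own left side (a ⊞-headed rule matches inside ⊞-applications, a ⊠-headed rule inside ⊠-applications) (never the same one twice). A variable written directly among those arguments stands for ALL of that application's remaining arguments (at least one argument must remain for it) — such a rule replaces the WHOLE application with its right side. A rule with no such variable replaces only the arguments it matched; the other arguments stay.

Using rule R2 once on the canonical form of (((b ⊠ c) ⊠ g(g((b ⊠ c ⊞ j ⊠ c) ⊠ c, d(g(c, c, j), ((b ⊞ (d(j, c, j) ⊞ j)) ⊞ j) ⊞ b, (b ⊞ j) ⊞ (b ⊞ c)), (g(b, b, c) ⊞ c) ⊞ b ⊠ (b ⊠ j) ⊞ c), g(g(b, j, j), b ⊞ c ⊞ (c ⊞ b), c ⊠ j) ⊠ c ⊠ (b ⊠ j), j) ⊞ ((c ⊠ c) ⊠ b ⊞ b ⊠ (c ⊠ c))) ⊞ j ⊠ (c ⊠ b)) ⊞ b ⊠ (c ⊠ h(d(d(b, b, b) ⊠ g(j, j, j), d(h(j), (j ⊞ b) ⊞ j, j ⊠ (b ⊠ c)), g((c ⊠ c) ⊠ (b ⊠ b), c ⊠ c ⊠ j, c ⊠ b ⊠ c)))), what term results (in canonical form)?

Canonical form:  b ⊠ c ⊠ c ⊞ b ⊠ c ⊠ c ⊞ b ⊠ c ⊠ g(g(b ⊠ c ⊠ c ⊞ c ⊠ c ⊠ j, d(g(c, c, j), b ⊞ b ⊞ d(j, c, j) ⊞ j ⊞ j, b ⊞ b ⊞ c ⊞ j), b ⊠ b ⊠ j ⊞ c ⊞ c ⊞ g(b, b, c)), b ⊠ c ⊠ g(g(b, j, j), b ⊞ b ⊞ c ⊞ c, c ⊠ j) ⊠ j, j) ⊞ b ⊠ c ⊠ h(d(d(b, b, b) ⊠ g(j, j, j), d(h(j), b ⊞ j ⊞ j, b ⊠ c ⊠ j), g(b ⊠ b ⊠ c ⊠ c, c ⊠ c ⊠ j, b ⊠ c ⊠ c))) ⊞ b ⊠ c ⊠ j
R2 matches:  uses d(j, c, j), j;  w := b ⊞ b ⊞ j, y := c
The extension variable absorbs all remaining arguments, so the whole application is rewritten.
Giving:  b ⊠ c ⊠ c ⊞ b ⊠ c ⊠ c ⊞ b ⊠ c ⊠ g(g(b ⊠ c ⊠ c ⊞ c ⊠ c ⊠ j, d(g(c, c, j), g(b ⊞ b ⊞ j, h(c), c), b ⊞ b ⊞ c ⊞ j), b ⊠ b ⊠ j ⊞ c ⊞ c ⊞ g(b, b, c)), b ⊠ c ⊠ g(g(b, j, j), b ⊞ b ⊞ c ⊞ c, c ⊠ j) ⊠ j, j) ⊞ b ⊠ c ⊠ h(d(d(b, b, b) ⊠ g(j, j, j), d(h(j), b ⊞ j ⊞ j, b ⊠ c ⊠ j), g(b ⊠ b ⊠ c ⊠ c, c ⊠ c ⊠ j, b ⊠ c ⊠ c))) ⊞ b ⊠ c ⊠ j

Answer: b ⊠ c ⊠ c ⊞ b ⊠ c ⊠ c ⊞ b ⊠ c ⊠ g(g(b ⊠ c ⊠ c ⊞ c ⊠ c ⊠ j, d(g(c, c, j), g(b ⊞ b ⊞ j, h(c), c), b ⊞ b ⊞ c ⊞ j), b ⊠ b ⊠ j ⊞ c ⊞ c ⊞ g(b, b, c)), b ⊠ c ⊠ g(g(b, j, j), b ⊞ b ⊞ c ⊞ c, c ⊠ j) ⊠ j, j) ⊞ b ⊠ c ⊠ h(d(d(b, b, b) ⊠ g(j, j, j), d(h(j), b ⊞ j ⊞ j, b ⊠ c ⊠ j), g(b ⊠ b ⊠ c ⊠ c, c ⊠ c ⊠ j, b ⊠ c ⊠ c))) ⊞ b ⊠ c ⊠ j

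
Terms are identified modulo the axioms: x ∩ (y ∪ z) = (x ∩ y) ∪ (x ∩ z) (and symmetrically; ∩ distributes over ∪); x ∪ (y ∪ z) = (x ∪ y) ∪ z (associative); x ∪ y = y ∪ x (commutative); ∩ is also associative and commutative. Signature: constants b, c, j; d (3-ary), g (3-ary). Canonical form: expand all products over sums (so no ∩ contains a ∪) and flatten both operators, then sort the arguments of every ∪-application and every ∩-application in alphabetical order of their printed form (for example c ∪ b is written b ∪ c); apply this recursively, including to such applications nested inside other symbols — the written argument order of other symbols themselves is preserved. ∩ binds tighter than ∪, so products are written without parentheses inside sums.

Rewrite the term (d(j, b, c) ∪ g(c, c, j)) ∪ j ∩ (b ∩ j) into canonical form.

Flatten:  d(j, b, c) ∪ g(c, c, j) ∪ b ∩ j ∩ j
Sort arguments:  b ∩ j ∩ j ∪ d(j, b, c) ∪ g(c, c, j)

Answer: b ∩ j ∩ j ∪ d(j, b, c) ∪ g(c, c, j)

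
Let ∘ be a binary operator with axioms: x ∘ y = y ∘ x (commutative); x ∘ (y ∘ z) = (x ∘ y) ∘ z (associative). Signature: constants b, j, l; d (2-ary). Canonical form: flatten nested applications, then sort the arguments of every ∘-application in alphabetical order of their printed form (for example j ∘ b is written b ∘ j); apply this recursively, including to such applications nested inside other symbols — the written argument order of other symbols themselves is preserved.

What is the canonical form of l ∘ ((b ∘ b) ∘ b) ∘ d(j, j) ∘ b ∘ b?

Merge nested applications:  l ∘ b ∘ b ∘ b ∘ d(j, j) ∘ b ∘ b
Order the arguments:  b ∘ b ∘ b ∘ b ∘ b ∘ d(j, j) ∘ l

Answer: b ∘ b ∘ b ∘ b ∘ b ∘ d(j, j) ∘ l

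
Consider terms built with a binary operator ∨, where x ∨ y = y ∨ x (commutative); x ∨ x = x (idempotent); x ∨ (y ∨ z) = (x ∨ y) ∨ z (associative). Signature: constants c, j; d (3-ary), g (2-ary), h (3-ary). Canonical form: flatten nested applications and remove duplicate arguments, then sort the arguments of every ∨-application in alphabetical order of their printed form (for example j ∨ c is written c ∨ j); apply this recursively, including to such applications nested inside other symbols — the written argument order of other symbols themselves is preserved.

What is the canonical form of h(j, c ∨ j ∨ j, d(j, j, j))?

Work inside:  c ∨ j ∨ j
Drop duplicates:  drop duplicate j
Sort:  c ∨ j
Rebuild:  h(j, c ∨ j, d(j, j, j))

Answer: h(j, c ∨ j, d(j, j, j))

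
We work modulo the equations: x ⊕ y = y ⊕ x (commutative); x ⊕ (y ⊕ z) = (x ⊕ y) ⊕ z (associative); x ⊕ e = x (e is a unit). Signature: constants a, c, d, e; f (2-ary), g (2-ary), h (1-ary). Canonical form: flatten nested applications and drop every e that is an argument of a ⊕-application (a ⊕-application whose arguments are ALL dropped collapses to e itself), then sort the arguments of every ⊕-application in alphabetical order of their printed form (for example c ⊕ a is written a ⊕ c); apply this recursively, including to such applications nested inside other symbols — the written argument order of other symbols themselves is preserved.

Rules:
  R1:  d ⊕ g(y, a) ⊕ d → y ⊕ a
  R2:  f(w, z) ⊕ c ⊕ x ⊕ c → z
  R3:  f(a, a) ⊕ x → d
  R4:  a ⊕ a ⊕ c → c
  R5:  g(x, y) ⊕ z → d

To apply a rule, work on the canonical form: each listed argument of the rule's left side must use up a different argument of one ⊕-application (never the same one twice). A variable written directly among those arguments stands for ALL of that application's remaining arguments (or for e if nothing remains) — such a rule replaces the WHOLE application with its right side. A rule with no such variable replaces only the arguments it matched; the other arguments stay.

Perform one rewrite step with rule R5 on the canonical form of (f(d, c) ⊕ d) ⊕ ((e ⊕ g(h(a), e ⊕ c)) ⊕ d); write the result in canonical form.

Answer: d

Derivation:
Canonical form:  d ⊕ d ⊕ f(d, c) ⊕ g(h(a), c)
Match R5:  consume g(h(a), c);  x := h(a), y := c, z := d ⊕ d ⊕ f(d, c)
The variable takes the whole remainder — replace the entire application.
Result:  d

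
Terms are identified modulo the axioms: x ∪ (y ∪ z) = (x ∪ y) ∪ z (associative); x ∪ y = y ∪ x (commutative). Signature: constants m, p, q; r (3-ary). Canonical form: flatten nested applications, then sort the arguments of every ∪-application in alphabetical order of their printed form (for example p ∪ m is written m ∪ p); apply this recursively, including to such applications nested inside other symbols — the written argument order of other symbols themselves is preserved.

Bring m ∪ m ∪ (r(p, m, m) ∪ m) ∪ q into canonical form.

Answer: m ∪ m ∪ m ∪ q ∪ r(p, m, m)

Derivation:
Un-nest:  m ∪ m ∪ r(p, m, m) ∪ m ∪ q
Sort:  m ∪ m ∪ m ∪ q ∪ r(p, m, m)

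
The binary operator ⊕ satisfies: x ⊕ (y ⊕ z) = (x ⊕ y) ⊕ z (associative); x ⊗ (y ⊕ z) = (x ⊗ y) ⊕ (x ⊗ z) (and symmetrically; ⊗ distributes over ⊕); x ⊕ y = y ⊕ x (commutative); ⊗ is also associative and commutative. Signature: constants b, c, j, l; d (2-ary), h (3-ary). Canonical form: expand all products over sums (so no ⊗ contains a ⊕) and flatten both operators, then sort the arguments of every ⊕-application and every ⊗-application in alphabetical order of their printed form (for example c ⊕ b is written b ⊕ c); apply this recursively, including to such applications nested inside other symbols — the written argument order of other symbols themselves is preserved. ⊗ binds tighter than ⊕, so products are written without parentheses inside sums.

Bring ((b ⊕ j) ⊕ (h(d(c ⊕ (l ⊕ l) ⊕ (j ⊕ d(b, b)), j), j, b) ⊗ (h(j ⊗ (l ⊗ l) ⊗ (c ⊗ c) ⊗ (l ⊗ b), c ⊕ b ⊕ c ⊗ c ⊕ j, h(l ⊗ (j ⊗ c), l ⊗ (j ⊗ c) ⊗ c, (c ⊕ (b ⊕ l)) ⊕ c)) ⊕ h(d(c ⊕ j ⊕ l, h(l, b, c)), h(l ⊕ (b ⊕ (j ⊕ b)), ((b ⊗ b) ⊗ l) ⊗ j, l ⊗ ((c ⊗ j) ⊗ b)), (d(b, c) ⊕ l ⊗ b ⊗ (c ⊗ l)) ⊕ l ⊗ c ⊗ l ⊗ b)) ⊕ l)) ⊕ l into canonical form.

Answer: b ⊕ h(b ⊗ c ⊗ c ⊗ j ⊗ l ⊗ l ⊗ l, b ⊕ c ⊕ c ⊗ c ⊕ j, h(c ⊗ j ⊗ l, c ⊗ c ⊗ j ⊗ l, b ⊕ c ⊕ c ⊕ l)) ⊗ h(d(c ⊕ d(b, b) ⊕ j ⊕ l ⊕ l, j), j, b) ⊕ h(d(c ⊕ d(b, b) ⊕ j ⊕ l ⊕ l, j), j, b) ⊗ h(d(c ⊕ j ⊕ l, h(l, b, c)), h(b ⊕ b ⊕ j ⊕ l, b ⊗ b ⊗ j ⊗ l, b ⊗ c ⊗ j ⊗ l), b ⊗ c ⊗ l ⊗ l ⊕ b ⊗ c ⊗ l ⊗ l ⊕ d(b, c)) ⊕ j ⊕ l ⊕ l

Derivation:
Expand products over sums:  b ⊕ j ⊕ h(b ⊗ c ⊗ c ⊗ j ⊗ l ⊗ l ⊗ l, b ⊕ c ⊕ c ⊗ c ⊕ j, h(c ⊗ j ⊗ l, c ⊗ c ⊗ j ⊗ l, b ⊕ c ⊕ c ⊕ l)) ⊗ h(d(c ⊕ d(b, b) ⊕ j ⊕ l ⊕ l, j), j, b) ⊕ h(d(c ⊕ d(b, b) ⊕ j ⊕ l ⊕ l, j), j, b) ⊗ h(d(c ⊕ j ⊕ l, h(l, b, c)), h(b ⊕ b ⊕ j ⊕ l, b ⊗ b ⊗ j ⊗ l, b ⊗ c ⊗ j ⊗ l), b ⊗ c ⊗ l ⊗ l ⊕ b ⊗ c ⊗ l ⊗ l ⊕ d(b, c)) ⊕ l ⊕ l
Order the arguments:  b ⊕ h(b ⊗ c ⊗ c ⊗ j ⊗ l ⊗ l ⊗ l, b ⊕ c ⊕ c ⊗ c ⊕ j, h(c ⊗ j ⊗ l, c ⊗ c ⊗ j ⊗ l, b ⊕ c ⊕ c ⊕ l)) ⊗ h(d(c ⊕ d(b, b) ⊕ j ⊕ l ⊕ l, j), j, b) ⊕ h(d(c ⊕ d(b, b) ⊕ j ⊕ l ⊕ l, j), j, b) ⊗ h(d(c ⊕ j ⊕ l, h(l, b, c)), h(b ⊕ b ⊕ j ⊕ l, b ⊗ b ⊗ j ⊗ l, b ⊗ c ⊗ j ⊗ l), b ⊗ c ⊗ l ⊗ l ⊕ b ⊗ c ⊗ l ⊗ l ⊕ d(b, c)) ⊕ j ⊕ l ⊕ l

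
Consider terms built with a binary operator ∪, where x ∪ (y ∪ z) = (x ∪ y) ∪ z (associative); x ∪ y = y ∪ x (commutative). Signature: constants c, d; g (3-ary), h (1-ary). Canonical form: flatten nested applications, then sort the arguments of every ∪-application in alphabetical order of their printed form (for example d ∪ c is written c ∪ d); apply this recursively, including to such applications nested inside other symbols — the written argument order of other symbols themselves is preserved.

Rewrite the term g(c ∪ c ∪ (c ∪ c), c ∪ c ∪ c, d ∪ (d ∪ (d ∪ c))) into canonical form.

Work inside:  d ∪ (d ∪ (d ∪ c))
Flatten:  d ∪ d ∪ d ∪ c
Sort:  c ∪ d ∪ d ∪ d
Put back:  g(c ∪ c ∪ c ∪ c, c ∪ c ∪ c, c ∪ d ∪ d ∪ d)

Answer: g(c ∪ c ∪ c ∪ c, c ∪ c ∪ c, c ∪ d ∪ d ∪ d)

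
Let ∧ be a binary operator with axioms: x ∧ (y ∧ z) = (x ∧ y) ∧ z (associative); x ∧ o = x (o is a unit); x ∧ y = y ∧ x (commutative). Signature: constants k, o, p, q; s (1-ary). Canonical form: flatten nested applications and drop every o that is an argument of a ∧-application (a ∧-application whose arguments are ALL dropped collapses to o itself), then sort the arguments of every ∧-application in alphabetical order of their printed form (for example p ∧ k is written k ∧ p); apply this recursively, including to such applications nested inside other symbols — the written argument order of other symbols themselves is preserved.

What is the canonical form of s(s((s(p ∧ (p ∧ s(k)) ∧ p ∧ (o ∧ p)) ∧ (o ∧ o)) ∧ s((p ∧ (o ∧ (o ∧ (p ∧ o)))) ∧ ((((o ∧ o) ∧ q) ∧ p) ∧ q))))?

Answer: s(s(s(p ∧ p ∧ p ∧ p ∧ s(k)) ∧ s(p ∧ p ∧ p ∧ q ∧ q)))

Derivation:
Focus inside:  (s(p ∧ (p ∧ s(k)) ∧ p ∧ (o ∧ p)) ∧ (o ∧ o)) ∧ s((p ∧ (o ∧ (o ∧ (p ∧ o)))) ∧ ((((o ∧ o) ∧ q) ∧ p) ∧ q))
Un-nest:  s(p ∧ (p ∧ s(k)) ∧ p ∧ (o ∧ p)) ∧ o ∧ o ∧ s((p ∧ (o ∧ (o ∧ (p ∧ o)))) ∧ ((((o ∧ o) ∧ q) ∧ p) ∧ q))
Simplify inside:  s(p ∧ (p ∧ s(k)) ∧ p ∧ (o ∧ p))  →  s(p ∧ p ∧ p ∧ p ∧ s(k))
Inside:  s((p ∧ (o ∧ (o ∧ (p ∧ o)))) ∧ ((((o ∧ o) ∧ q) ∧ p) ∧ q))  →  s(p ∧ p ∧ p ∧ q ∧ q)
Unit:  drop o (×2)
Sort:  s(p ∧ p ∧ p ∧ p ∧ s(k)) ∧ s(p ∧ p ∧ p ∧ q ∧ q)
Put back:  s(s(s(p ∧ p ∧ p ∧ p ∧ s(k)) ∧ s(p ∧ p ∧ p ∧ q ∧ q)))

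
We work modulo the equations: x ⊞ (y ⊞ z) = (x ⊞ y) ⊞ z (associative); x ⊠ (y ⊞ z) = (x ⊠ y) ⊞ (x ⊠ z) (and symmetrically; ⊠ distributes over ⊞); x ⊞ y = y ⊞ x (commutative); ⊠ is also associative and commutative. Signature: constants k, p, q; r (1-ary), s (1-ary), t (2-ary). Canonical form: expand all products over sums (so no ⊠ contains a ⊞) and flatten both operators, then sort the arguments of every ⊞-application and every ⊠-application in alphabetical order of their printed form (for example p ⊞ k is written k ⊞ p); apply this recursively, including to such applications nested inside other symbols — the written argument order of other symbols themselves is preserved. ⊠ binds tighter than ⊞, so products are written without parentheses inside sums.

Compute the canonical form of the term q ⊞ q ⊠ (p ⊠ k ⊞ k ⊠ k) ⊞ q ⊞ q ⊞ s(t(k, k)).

Expand products over sums:  q ⊞ k ⊠ p ⊠ q ⊞ k ⊠ k ⊠ q ⊞ q ⊞ q ⊞ s(t(k, k))
Sort arguments:  k ⊠ k ⊠ q ⊞ k ⊠ p ⊠ q ⊞ q ⊞ q ⊞ q ⊞ s(t(k, k))

Answer: k ⊠ k ⊠ q ⊞ k ⊠ p ⊠ q ⊞ q ⊞ q ⊞ q ⊞ s(t(k, k))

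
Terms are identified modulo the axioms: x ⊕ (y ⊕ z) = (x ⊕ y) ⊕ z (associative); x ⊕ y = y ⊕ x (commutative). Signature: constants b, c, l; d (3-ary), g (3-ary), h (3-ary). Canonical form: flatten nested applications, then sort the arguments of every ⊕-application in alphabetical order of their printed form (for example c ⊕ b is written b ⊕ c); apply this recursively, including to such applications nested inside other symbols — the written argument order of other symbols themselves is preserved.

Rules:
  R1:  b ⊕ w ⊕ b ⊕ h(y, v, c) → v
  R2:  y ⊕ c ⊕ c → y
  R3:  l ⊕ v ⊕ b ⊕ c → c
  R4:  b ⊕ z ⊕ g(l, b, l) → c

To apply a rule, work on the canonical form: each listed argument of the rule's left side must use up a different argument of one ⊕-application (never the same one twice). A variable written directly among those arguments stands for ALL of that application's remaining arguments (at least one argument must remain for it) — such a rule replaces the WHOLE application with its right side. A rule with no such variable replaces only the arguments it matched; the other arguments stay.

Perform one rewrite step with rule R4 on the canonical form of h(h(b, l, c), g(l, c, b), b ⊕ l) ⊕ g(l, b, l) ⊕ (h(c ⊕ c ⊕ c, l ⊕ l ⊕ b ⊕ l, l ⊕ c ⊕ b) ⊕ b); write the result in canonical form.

Answer: c

Derivation:
Canonical form:  b ⊕ g(l, b, l) ⊕ h(c ⊕ c ⊕ c, b ⊕ l ⊕ l ⊕ l, b ⊕ c ⊕ l) ⊕ h(h(b, l, c), g(l, c, b), b ⊕ l)
Match R4:  consume b, g(l, b, l);  z := h(c ⊕ c ⊕ c, b ⊕ l ⊕ l ⊕ l, b ⊕ c ⊕ l) ⊕ h(h(b, l, c), g(l, c, b), b ⊕ l)
The variable takes the whole remainder — replace the entire application.
Result:  c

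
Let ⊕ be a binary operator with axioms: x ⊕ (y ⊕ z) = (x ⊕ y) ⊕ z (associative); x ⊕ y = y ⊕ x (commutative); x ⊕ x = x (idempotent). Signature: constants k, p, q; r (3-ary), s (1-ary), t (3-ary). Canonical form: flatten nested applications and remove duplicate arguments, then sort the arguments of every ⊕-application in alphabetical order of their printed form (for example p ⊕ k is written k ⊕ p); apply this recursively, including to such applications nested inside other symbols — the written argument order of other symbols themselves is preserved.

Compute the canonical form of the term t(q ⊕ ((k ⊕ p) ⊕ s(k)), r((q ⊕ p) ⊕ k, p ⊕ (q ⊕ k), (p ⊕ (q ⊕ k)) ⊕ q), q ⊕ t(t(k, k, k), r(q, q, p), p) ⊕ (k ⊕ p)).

Focus inside:  q ⊕ t(t(k, k, k), r(q, q, p), p) ⊕ (k ⊕ p)
Un-nest:  q ⊕ t(t(k, k, k), r(q, q, p), p) ⊕ k ⊕ p
Sort:  k ⊕ p ⊕ q ⊕ t(t(k, k, k), r(q, q, p), p)
Rebuild:  t(k ⊕ p ⊕ q ⊕ s(k), r(k ⊕ p ⊕ q, k ⊕ p ⊕ q, k ⊕ p ⊕ q), k ⊕ p ⊕ q ⊕ t(t(k, k, k), r(q, q, p), p))

Answer: t(k ⊕ p ⊕ q ⊕ s(k), r(k ⊕ p ⊕ q, k ⊕ p ⊕ q, k ⊕ p ⊕ q), k ⊕ p ⊕ q ⊕ t(t(k, k, k), r(q, q, p), p))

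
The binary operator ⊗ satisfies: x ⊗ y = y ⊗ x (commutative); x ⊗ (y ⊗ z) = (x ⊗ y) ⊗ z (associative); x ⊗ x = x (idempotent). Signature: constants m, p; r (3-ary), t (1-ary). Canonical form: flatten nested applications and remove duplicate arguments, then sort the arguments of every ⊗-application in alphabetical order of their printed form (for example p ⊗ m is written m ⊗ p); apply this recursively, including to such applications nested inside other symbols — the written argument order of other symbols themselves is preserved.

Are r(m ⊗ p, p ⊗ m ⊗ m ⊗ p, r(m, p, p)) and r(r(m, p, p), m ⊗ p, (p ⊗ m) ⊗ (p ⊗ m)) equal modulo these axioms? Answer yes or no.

Answer: no — r(m ⊗ p, m ⊗ p, r(m, p, p)) vs r(r(m, p, p), m ⊗ p, m ⊗ p)

Derivation:
Left:  r(m ⊗ p, p ⊗ m ⊗ m ⊗ p, r(m, p, p))
  Work inside:  p ⊗ m ⊗ m ⊗ p
  Drop duplicates:  drop duplicate m, p
  Sort arguments:  m ⊗ p
  Rebuild:  r(m ⊗ p, m ⊗ p, r(m, p, p))
Right:  r(r(m, p, p), m ⊗ p, (p ⊗ m) ⊗ (p ⊗ m))
  Focus inside:  (p ⊗ m) ⊗ (p ⊗ m)
  Un-nest:  p ⊗ m ⊗ p ⊗ m
  Drop duplicates:  drop duplicate p, m
  Order the arguments:  m ⊗ p
  Rebuild:  r(r(m, p, p), m ⊗ p, m ⊗ p)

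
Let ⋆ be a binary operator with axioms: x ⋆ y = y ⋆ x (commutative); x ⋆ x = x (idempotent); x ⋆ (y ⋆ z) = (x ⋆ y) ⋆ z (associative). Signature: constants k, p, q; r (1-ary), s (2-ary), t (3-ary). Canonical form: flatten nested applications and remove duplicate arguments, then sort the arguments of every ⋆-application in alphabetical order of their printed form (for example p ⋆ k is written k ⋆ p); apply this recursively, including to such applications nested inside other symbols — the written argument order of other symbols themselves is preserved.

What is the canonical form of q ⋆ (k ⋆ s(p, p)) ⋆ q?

Flatten:  q ⋆ k ⋆ s(p, p) ⋆ q
Idempotence:  drop duplicate q
Sort:  k ⋆ q ⋆ s(p, p)

Answer: k ⋆ q ⋆ s(p, p)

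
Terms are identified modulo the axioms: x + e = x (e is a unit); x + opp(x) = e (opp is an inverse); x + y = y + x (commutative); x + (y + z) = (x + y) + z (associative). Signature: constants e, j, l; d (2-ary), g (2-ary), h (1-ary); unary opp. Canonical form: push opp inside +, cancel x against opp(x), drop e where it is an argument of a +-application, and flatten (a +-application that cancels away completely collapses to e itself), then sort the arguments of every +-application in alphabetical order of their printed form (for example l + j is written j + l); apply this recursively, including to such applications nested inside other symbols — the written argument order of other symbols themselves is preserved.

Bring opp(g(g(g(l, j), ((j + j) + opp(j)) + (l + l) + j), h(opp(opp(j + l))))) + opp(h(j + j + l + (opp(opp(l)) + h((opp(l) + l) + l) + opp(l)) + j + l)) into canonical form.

Push opp inside:  distribute opp over + and collapse double opp
Combine occurrences:  opp(g(g(g(l, j), j + j + l + l), h(j + l))) + opp(h(h(l) + j + j + j + l + l))

Answer: opp(g(g(g(l, j), j + j + l + l), h(j + l))) + opp(h(h(l) + j + j + j + l + l))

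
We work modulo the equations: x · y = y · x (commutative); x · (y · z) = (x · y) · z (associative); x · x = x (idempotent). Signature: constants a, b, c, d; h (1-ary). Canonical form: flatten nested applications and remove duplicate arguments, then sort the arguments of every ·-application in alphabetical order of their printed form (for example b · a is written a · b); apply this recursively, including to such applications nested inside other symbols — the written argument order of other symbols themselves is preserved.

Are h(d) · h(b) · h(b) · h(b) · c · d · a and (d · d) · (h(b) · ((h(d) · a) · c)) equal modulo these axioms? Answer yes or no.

Answer: yes — both canonical forms are a · c · d · h(b) · h(d)

Derivation:
Left:  h(d) · h(b) · h(b) · h(b) · c · d · a
  Idempotence:  drop duplicate h(b), h(b)
  Sort arguments:  a · c · d · h(b) · h(d)
Right:  (d · d) · (h(b) · ((h(d) · a) · c))
  Flatten:  d · d · h(b) · h(d) · a · c
  Drop duplicates:  drop duplicate d
  Sort arguments:  a · c · d · h(b) · h(d)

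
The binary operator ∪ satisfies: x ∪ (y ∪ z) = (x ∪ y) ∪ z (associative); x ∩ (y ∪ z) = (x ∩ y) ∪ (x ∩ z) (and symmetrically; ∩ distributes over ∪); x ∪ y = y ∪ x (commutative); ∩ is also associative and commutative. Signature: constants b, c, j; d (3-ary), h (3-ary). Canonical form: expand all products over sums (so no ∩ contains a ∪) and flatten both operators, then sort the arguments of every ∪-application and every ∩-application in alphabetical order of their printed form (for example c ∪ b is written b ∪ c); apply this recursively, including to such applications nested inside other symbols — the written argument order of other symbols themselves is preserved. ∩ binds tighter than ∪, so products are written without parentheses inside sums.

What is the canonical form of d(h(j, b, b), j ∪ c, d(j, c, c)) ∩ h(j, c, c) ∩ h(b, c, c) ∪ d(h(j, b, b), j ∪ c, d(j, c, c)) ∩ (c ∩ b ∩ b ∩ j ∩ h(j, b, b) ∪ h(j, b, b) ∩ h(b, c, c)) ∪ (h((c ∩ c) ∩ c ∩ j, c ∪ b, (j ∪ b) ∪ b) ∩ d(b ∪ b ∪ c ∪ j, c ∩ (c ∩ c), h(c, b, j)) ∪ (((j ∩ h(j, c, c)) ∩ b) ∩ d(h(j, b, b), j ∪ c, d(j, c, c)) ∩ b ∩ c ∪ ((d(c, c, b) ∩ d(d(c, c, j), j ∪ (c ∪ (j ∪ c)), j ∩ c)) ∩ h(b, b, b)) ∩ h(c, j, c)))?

Expand products over sums:  d(h(j, b, b), c ∪ j, d(j, c, c)) ∩ h(b, c, c) ∩ h(j, c, c) ∪ b ∩ b ∩ c ∩ d(h(j, b, b), c ∪ j, d(j, c, c)) ∩ h(j, b, b) ∩ j ∪ d(h(j, b, b), c ∪ j, d(j, c, c)) ∩ h(b, c, c) ∩ h(j, b, b) ∪ d(b ∪ b ∪ c ∪ j, c ∩ c ∩ c, h(c, b, j)) ∩ h(c ∩ c ∩ c ∩ j, b ∪ c, b ∪ b ∪ j) ∪ b ∩ b ∩ c ∩ d(h(j, b, b), c ∪ j, d(j, c, c)) ∩ h(j, c, c) ∩ j ∪ d(c, c, b) ∩ d(d(c, c, j), c ∪ c ∪ j ∪ j, c ∩ j) ∩ h(b, b, b) ∩ h(c, j, c)
Sort arguments:  b ∩ b ∩ c ∩ d(h(j, b, b), c ∪ j, d(j, c, c)) ∩ h(j, b, b) ∩ j ∪ b ∩ b ∩ c ∩ d(h(j, b, b), c ∪ j, d(j, c, c)) ∩ h(j, c, c) ∩ j ∪ d(b ∪ b ∪ c ∪ j, c ∩ c ∩ c, h(c, b, j)) ∩ h(c ∩ c ∩ c ∩ j, b ∪ c, b ∪ b ∪ j) ∪ d(c, c, b) ∩ d(d(c, c, j), c ∪ c ∪ j ∪ j, c ∩ j) ∩ h(b, b, b) ∩ h(c, j, c) ∪ d(h(j, b, b), c ∪ j, d(j, c, c)) ∩ h(b, c, c) ∩ h(j, b, b) ∪ d(h(j, b, b), c ∪ j, d(j, c, c)) ∩ h(b, c, c) ∩ h(j, c, c)

Answer: b ∩ b ∩ c ∩ d(h(j, b, b), c ∪ j, d(j, c, c)) ∩ h(j, b, b) ∩ j ∪ b ∩ b ∩ c ∩ d(h(j, b, b), c ∪ j, d(j, c, c)) ∩ h(j, c, c) ∩ j ∪ d(b ∪ b ∪ c ∪ j, c ∩ c ∩ c, h(c, b, j)) ∩ h(c ∩ c ∩ c ∩ j, b ∪ c, b ∪ b ∪ j) ∪ d(c, c, b) ∩ d(d(c, c, j), c ∪ c ∪ j ∪ j, c ∩ j) ∩ h(b, b, b) ∩ h(c, j, c) ∪ d(h(j, b, b), c ∪ j, d(j, c, c)) ∩ h(b, c, c) ∩ h(j, b, b) ∪ d(h(j, b, b), c ∪ j, d(j, c, c)) ∩ h(b, c, c) ∩ h(j, c, c)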